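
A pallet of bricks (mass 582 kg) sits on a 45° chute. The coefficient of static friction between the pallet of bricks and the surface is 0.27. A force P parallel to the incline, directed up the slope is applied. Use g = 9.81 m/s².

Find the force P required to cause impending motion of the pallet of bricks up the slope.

P ≈ 5130 N

At impending motion up the slope, friction acts down-slope at its limit: f = μ_s N.
P is parallel to the surface, so N = m g cos θ = 4040 N.
Along the incline: P = m g sin θ + μ_s N = 4040 + 0.27×4040 = 5130 N.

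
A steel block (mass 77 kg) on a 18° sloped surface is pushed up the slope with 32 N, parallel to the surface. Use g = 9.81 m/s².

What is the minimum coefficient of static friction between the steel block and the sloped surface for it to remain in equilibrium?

N = m g cos θ = 718.4 N.
Friction must make up the shortfall along the incline: f = m g sin θ − P = 233.4 − 32 = 201.4 N.
At the threshold f = μ_s N, so μ_s,min = 201.4/718.4 = 0.28.

μ_s,min ≈ 0.28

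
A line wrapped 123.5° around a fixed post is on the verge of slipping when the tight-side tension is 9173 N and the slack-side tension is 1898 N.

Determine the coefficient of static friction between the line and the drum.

μ ≈ 0.731

T₂/T₁ = e^{μβ} → μ = ln(T₂/T₁)/β.
β = 123.5° = 2.155 rad.
μ = ln(9173/1898)/2.155 = ln(4.833)/2.155 = 0.731.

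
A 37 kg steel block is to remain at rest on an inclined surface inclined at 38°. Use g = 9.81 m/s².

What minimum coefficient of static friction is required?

At the slip threshold m g sin θ = μ_s m g cos θ, so μ_s,min = tan θ.
μ_s,min = tan 38° = 0.781.

μ_s,min ≈ 0.781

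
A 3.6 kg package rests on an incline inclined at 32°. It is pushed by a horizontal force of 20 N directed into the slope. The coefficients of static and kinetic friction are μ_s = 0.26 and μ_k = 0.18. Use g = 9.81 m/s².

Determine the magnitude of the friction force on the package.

Normal direction: N = m g cos θ + P sin θ = 40.55 N.
Along the incline, the net driving force (taking up-slope positive) is P cos θ − m g sin θ = 16.96 − 18.71 = -1.754 N, so equilibrium requires friction f = 1.754 N (up-slope).
Maximum static friction: μ_s N = 0.26 × 40.55 = 10.54 N.
|f_req| = 1.754 ≤ 10.54 N → the package is in equilibrium; friction equals the required value.

f ≈ 1.75 N (up the incline)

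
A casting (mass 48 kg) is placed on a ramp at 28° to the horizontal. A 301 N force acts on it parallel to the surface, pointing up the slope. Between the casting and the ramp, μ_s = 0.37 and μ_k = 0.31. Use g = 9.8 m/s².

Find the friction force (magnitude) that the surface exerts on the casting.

Normal force: N = m g cos θ = 48 × 9.8 × cos 28° = 415.3 N.
The friction needed for equilibrium is m g sin θ − P = 220.8 − 301 = -80.16 N, measured positive up-slope.
The static-friction ceiling is μ_s N = 0.37 × 415.3 = 153.7 N.
Since |-80.16| ≤ 153.7 N, no slip — friction simply equals what equilibrium demands.

f ≈ 80.2 N (down the incline)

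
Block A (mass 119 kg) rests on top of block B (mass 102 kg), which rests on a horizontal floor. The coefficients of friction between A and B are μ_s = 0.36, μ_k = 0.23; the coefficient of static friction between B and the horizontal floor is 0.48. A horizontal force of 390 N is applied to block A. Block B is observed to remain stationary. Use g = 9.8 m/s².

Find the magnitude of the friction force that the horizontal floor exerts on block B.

f ≈ 390 N

Normal force at the A–B interface: N₁ = m_A g = 1166 N.
Maximum static friction on A from B: μ_s N₁ = 0.36×1166 = 419.8 N.
P = 390 N is within that limit, so A and B move together (both at rest); the A–B friction is simply f₁ = P = 390 N.
By Newton's third law B feels 390 N forward from A. With B stationary, the floor's static friction on B balances it: f₂ = 390 N (well within μ_s(m_A+m_B)g = 1040 N).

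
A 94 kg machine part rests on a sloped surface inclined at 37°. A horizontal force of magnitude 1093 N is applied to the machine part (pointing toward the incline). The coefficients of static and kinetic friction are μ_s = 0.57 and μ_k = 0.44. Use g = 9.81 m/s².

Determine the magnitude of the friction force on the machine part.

f ≈ 318 N (down the incline)

Resolve perpendicular to the incline: N = m g cos θ + P sin θ = 94×9.81×cos 37° + 1093×sin 37° = 1394 N.
Parallel to the incline: P cos θ − m g sin θ = 872.9 − 555 = 318 N; the friction needed to balance this is 318 N acting down the slope.
Maximum static friction: μ_s N = 0.57 × 1394 = 794.7 N.
Since 318 N is within the 794.7 N limit, the machine part stays put and friction is exactly 318 N.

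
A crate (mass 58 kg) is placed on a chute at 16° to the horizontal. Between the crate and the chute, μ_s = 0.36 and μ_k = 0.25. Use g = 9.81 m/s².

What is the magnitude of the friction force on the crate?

Normal force: N = m g cos θ = 58 × 9.81 × cos 16° = 546.9 N.
For equilibrium along the incline, friction must balance the weight component: f = m g sin θ = 156.8 N up the slope.
The static-friction ceiling is μ_s N = 0.36 × 546.9 = 196.9 N.
Since |156.8| ≤ 196.9 N, static friction is sufficient; f equals the required value, not μ_s N.

f ≈ 157 N (up the incline)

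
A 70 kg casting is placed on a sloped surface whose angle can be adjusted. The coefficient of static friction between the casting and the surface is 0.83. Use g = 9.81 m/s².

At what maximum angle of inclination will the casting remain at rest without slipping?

θ_max ≈ 39.7°

At the slip threshold, m g sin θ = μ_s · m g cos θ, so tan θ = μ_s.
θ_max = arctan(0.83) = 39.7°.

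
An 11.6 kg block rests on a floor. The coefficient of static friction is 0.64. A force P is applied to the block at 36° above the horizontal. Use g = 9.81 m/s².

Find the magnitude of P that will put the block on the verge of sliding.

N = m g − P sin α (the pull lifts the block).
At impending slip, P cos α = μ_s N = μ_s (m g − P sin α).
Solving: P (cos α + μ_s sin α) = μ_s m g → P = 0.64×114/(cos 36° + 0.64 sin 36°) = 72.8/1.185 = 61.4 N.

P ≈ 61.4 N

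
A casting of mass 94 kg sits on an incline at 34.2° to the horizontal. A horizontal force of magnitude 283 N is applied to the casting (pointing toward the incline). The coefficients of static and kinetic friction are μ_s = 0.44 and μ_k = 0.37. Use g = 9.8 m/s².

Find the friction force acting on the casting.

The horizontal push has a component P sin θ into the surface, so N = m g cos θ + P sin θ = 761.9 + 159.1 = 921 N.
Parallel to the incline: P cos θ − m g sin θ = 234.1 − 517.8 = -283.7 N; the friction needed to balance this is 283.7 N acting up the slope.
Maximum static friction: μ_s N = 0.44 × 921 = 405.2 N.
Since 283.7 N is within the 405.2 N limit, the casting stays put and friction is exactly 284 N.

f ≈ 284 N (up the incline)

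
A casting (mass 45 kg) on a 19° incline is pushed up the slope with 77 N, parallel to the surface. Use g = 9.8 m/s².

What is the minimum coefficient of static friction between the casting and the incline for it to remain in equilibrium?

μ_s,min ≈ 0.16

N = m g cos θ = 417 N.
Friction must make up the shortfall along the incline: f = m g sin θ − P = 143.6 − 77 = 66.58 N.
At the threshold f = μ_s N, so μ_s,min = 66.58/417 = 0.16.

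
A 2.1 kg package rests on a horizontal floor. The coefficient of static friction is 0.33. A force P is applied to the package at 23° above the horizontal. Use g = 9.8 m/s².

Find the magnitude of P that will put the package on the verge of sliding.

N = m g − P sin α (the pull lifts the package).
At impending slip, P cos α = μ_s N = μ_s (m g − P sin α).
Solving: P (cos α + μ_s sin α) = μ_s m g → P = 0.33×20.6/(cos 23° + 0.33 sin 23°) = 6.79/1.049 = 6.47 N.

P ≈ 6.47 N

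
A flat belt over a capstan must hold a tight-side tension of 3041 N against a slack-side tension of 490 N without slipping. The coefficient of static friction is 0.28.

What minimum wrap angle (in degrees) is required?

T₂/T₁ = e^{μβ} → β = ln(T₂/T₁)/μ.
β = ln(3041/490)/0.28 = 1.826/0.28 = 6.52 rad.
In degrees: β = 6.52 × 180/π = 374°.

β_min ≈ 374°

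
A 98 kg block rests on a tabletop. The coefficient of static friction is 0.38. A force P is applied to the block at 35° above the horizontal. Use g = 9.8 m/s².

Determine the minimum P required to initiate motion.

N = m g − P sin α (the pull lifts the block).
At impending slip, P cos α = μ_s N = μ_s (m g − P sin α).
Solving: P (cos α + μ_s sin α) = μ_s m g → P = 0.38×960/(cos 35° + 0.38 sin 35°) = 365/1.037 = 352 N.

P ≈ 352 N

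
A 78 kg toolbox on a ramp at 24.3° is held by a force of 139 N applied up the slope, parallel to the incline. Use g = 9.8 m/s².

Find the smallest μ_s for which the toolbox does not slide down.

μ_s,min ≈ 0.252

N = m g cos θ = 696.7 N.
Friction must make up the shortfall along the incline: f = m g sin θ − P = 314.6 − 139 = 175.6 N.
At the threshold f = μ_s N, so μ_s,min = 175.6/696.7 = 0.252.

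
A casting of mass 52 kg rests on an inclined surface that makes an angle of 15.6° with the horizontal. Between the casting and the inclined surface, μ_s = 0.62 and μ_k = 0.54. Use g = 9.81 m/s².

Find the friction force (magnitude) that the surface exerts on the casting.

The normal reaction is N = m g cos θ = 491.3 N.
For equilibrium along the incline, friction must balance the weight component: f = m g sin θ = 137.2 N up the slope.
Static friction can supply at most μ_s N = 304.6 N.
Since |137.2| ≤ 304.6 N, static friction is sufficient; f equals the required value, not μ_s N.

f ≈ 137 N (up the incline)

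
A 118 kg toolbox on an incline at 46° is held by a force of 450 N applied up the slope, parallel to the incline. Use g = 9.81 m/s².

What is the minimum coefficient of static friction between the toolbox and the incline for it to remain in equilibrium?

N = m g cos θ = 804.1 N.
Friction must make up the shortfall along the incline: f = m g sin θ − P = 832.7 − 450 = 382.7 N.
At the threshold f = μ_s N, so μ_s,min = 382.7/804.1 = 0.476.

μ_s,min ≈ 0.476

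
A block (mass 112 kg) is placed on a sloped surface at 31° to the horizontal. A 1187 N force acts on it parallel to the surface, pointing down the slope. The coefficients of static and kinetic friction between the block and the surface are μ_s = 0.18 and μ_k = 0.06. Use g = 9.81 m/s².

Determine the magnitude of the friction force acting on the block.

The normal reaction is N = m g cos θ = 941.8 N.
The friction needed for equilibrium is m g sin θ + P = 565.9 + 1187 = 1753 N, measured positive up-slope.
Maximum static friction available: μ_s N = 0.18 × 941.8 = 169.5 N.
Since |1753| > 169.5 N, static friction cannot hold it; the block slides down the incline and kinetic friction applies: f = μ_k N = 0.06 × 941.8 = 56.5 N.

f ≈ 56.5 N (up the incline)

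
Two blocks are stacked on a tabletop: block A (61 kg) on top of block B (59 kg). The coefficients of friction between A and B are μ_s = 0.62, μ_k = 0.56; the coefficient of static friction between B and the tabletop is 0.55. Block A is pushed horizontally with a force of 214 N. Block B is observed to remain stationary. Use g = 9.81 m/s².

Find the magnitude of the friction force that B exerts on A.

The normal force B exerts on A is simply A's weight, N₁ = 598.4 N.
Maximum static friction on A from B: μ_s N₁ = 0.62×598.4 = 371 N.
Since P = 214 N ≤ 371 N, A does not slip on B; friction on A equals P = 214 N.
B experiences an equal 214 N forward from A (third law). B is in equilibrium, so the floor supplies f₂ = 214 N of static friction (limit μ_s(m_A+m_B)g = 647.5 N, not exceeded).

f ≈ 214 N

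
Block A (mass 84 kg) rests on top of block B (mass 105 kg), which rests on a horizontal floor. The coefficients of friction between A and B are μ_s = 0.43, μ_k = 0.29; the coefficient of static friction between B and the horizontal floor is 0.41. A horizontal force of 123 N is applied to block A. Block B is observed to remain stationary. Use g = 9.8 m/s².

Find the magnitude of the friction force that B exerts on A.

Between the blocks, N₁ = m_A g = 823.2 N.
So the A–B interface can sustain at most μ_s N₁ = 354 N of static friction.
P = 123 N is within that limit, so A and B move together (both at rest); the A–B friction is simply f₁ = P = 123 N.
By Newton's third law B feels 123 N forward from A. With B stationary, the floor's static friction on B balances it: f₂ = 123 N (well within μ_s(m_A+m_B)g = 759.4 N).

f ≈ 123 N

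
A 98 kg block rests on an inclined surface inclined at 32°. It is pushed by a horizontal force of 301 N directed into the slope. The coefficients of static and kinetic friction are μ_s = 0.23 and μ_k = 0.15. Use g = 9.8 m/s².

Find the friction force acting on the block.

Resolve perpendicular to the incline: N = m g cos θ + P sin θ = 98×9.8×cos 32° + 301×sin 32° = 974 N.
Parallel to the incline: P cos θ − m g sin θ = 255.3 − 508.9 = -253.7 N; the friction needed to balance this is 253.7 N acting up the slope.
The limit of static friction is μ_s N = 224 N.
|f_req| = 253.7 > 224 N → the block slides down the incline; f = μ_k N = 0.15 × 974 = 146 N.

f ≈ 146 N (up the incline)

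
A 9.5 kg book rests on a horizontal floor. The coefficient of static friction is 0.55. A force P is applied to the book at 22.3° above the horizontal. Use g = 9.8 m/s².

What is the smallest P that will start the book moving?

N = m g − P sin α (the pull lifts the book).
At impending slip, P cos α = μ_s N = μ_s (m g − P sin α).
Solving: P (cos α + μ_s sin α) = μ_s m g → P = 0.55×93.1/(cos 22.3° + 0.55 sin 22.3°) = 51.2/1.134 = 45.2 N.

P ≈ 45.2 N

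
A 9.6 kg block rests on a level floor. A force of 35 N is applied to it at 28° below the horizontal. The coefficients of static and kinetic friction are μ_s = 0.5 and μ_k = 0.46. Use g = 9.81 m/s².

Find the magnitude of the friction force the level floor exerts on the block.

The vertical component of P adds to the normal force: N = m g + P sin α = 94.18 + 16.43 = 110.6 N.
The horizontal driving force is P cos α = 30.9 N, so equilibrium needs friction f = 30.9 N.
The static-friction limit is μ_s N = 55.3 N.
Since 30.9 N does not exceed the limit, the block stays at rest and f = 30.9 N.

f ≈ 30.9 N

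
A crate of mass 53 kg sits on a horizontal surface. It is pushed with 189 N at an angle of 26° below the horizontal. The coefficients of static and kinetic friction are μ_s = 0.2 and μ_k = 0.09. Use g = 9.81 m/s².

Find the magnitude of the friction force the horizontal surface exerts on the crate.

f ≈ 54.3 N

N = m g + P sin α = 519.9 + 189×sin 26° = 602.8 N.
Horizontally, friction must balance P cos α = 169.9 N.
μ_s N = 0.2 × 602.8 = 120.6 N.
The required friction exceeds μ_s N, so the crate moves and f = μ_k N = 54.3 N.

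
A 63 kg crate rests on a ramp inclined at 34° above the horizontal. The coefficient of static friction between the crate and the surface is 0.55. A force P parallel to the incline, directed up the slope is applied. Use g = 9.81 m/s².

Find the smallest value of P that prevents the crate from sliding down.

P_min ≈ 63.8 N

The crate tends to slide down (tan θ > μ_s), so at the point of impending slip friction acts up-slope at its limit: f = μ_s N.
P is parallel to the surface, so N = m g cos θ = 512 N.
Along the incline: P + μ_s N = m g sin θ, so P = 346 − 0.55×512 = 63.8 N.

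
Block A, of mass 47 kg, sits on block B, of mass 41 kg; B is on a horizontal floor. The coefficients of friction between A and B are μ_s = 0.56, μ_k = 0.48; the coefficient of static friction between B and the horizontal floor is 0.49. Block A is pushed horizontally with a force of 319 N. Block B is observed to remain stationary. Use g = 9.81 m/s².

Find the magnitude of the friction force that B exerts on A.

f ≈ 221 N

Normal force at the A–B interface: N₁ = m_A g = 461.1 N.
Maximum static friction on A from B: μ_s N₁ = 0.56×461.1 = 258.2 N.
P = 319 N exceeds that limit, so A slips over B and the interface friction becomes kinetic: f₁ = μ_k N₁ = 0.48×461.1 = 221 N.
By Newton's third law B feels 221 N forward from A. With B stationary, the floor's static friction on B balances it: f₂ = 221 N (well within μ_s(m_A+m_B)g = 423 N).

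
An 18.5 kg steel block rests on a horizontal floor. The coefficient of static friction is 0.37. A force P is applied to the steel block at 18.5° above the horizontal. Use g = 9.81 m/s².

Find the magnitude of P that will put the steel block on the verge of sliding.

N = m g − P sin α (the pull lifts the steel block).
At impending slip, P cos α = μ_s N = μ_s (m g − P sin α).
Solving: P (cos α + μ_s sin α) = μ_s m g → P = 0.37×181/(cos 18.5° + 0.37 sin 18.5°) = 67.1/1.066 = 63 N.

P ≈ 63 N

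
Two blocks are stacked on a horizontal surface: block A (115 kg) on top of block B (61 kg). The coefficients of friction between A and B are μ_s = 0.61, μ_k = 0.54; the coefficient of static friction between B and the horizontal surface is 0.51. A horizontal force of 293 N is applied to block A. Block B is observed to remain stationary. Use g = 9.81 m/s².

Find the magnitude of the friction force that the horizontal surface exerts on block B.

Between the blocks, N₁ = m_A g = 1128 N.
So the A–B interface can sustain at most μ_s N₁ = 688.2 N of static friction.
P = 293 N is within that limit, so A and B move together (both at rest); the A–B friction is simply f₁ = P = 293 N.
B experiences an equal 293 N forward from A (third law). B is in equilibrium, so the floor supplies f₂ = 293 N of static friction (limit μ_s(m_A+m_B)g = 880.5 N, not exceeded).

f ≈ 293 N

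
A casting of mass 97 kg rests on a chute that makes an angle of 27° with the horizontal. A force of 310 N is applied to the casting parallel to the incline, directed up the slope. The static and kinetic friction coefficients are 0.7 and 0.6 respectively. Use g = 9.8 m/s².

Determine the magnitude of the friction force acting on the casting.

Perpendicular to the surface, N = m g cos θ = 97·9.8·cos 27° = 847 N.
The friction needed for equilibrium is m g sin θ − P = 431.6 − 310 = 121.6 N, measured positive up-slope.
Static friction can supply at most μ_s N = 592.9 N.
Since |121.6| ≤ 592.9 N, no slip — friction simply equals what equilibrium demands.

f ≈ 122 N (up the incline)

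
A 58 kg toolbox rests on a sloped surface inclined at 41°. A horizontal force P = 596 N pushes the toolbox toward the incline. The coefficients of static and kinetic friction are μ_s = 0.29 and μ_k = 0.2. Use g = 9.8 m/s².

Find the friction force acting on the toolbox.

f ≈ 76.9 N (down the incline)

Normal direction: N = m g cos θ + P sin θ = 820 N.
Parallel to the incline: P cos θ − m g sin θ = 449.8 − 372.9 = 76.9 N; the friction needed to balance this is 76.9 N acting down the slope.
Maximum static friction: μ_s N = 0.29 × 820 = 237.8 N.
|f_req| = 76.9 ≤ 237.8 N → the toolbox is in equilibrium; friction equals the required value.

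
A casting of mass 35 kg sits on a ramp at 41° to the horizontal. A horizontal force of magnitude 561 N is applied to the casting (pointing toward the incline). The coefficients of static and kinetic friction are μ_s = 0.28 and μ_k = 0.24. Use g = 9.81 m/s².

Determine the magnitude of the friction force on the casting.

Normal direction: N = m g cos θ + P sin θ = 627.2 N.
Along the incline, the net driving force (taking up-slope positive) is P cos θ − m g sin θ = 423.4 − 225.3 = 198.1 N, so equilibrium requires friction f = -198.1 N (down-slope).
Maximum static friction: μ_s N = 0.28 × 627.2 = 175.6 N.
The required 198.1 N exceeds the static limit, so the casting slides up-slope and f = μ_k N = 0.24×627.2 = 151 N.

f ≈ 151 N (down the incline)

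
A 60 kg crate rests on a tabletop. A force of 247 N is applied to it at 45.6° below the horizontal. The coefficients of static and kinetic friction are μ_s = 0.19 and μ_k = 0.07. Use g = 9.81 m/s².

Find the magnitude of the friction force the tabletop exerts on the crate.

f ≈ 53.6 N

Vertical equilibrium gives N = m g + P sin α = 765.1 N.
The horizontal driving force is P cos α = 172.8 N, so equilibrium needs friction f = 172.8 N.
The static-friction limit is μ_s N = 145.4 N.
The required friction exceeds μ_s N, so the crate moves and f = μ_k N = 53.6 N.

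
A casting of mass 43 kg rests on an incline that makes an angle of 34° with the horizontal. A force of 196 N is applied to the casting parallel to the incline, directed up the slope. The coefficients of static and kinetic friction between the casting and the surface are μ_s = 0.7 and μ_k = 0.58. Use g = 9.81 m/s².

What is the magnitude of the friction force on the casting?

Perpendicular to the surface, N = m g cos θ = 43·9.81·cos 34° = 349.7 N.
The friction needed for equilibrium is m g sin θ − P = 235.9 − 196 = 39.88 N, measured positive up-slope.
Static friction can supply at most μ_s N = 244.8 N.
Since |39.88| ≤ 244.8 N, the casting remains in static equilibrium and friction takes exactly the required value.

f ≈ 39.9 N (up the incline)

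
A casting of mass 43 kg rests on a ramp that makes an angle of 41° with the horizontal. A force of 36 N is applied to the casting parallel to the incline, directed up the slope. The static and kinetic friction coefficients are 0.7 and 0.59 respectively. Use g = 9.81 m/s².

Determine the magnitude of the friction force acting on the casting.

f ≈ 188 N (up the incline)

Perpendicular to the surface, N = m g cos θ = 43·9.81·cos 41° = 318.4 N.
For equilibrium along the incline the friction force must supply f = m g sin θ − P = 276.7 − 36 = 240.7 N (positive meaning up-slope).
Static friction can supply at most μ_s N = 222.9 N.
Since |240.7| > 222.9 N, static friction cannot hold it; the casting slides down the incline and kinetic friction applies: f = μ_k N = 0.59 × 318.4 = 188 N.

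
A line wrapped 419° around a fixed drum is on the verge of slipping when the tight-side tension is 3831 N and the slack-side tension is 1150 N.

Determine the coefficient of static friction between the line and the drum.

T₂/T₁ = e^{μβ} → μ = ln(T₂/T₁)/β.
β = 419° = 7.313 rad.
μ = ln(3831/1150)/7.313 = ln(3.331)/7.313 = 0.165.

μ ≈ 0.165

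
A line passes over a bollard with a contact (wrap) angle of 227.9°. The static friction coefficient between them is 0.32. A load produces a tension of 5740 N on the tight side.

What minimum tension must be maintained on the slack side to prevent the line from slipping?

Capstan equation at impending slip: T_tight/T_slack = e^{μβ}.
β = 227.9° = 3.978 rad; e^{μβ} = e^{0.32×3.978} = 3.571.
T_slack = T_tight / e^{μβ} = 5740 / 3.571 = 1610 N.

T_min ≈ 1610 N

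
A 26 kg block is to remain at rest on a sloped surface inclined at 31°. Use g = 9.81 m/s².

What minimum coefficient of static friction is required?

At the slip threshold m g sin θ = μ_s m g cos θ, so μ_s,min = tan θ.
μ_s,min = tan 31° = 0.601.

μ_s,min ≈ 0.601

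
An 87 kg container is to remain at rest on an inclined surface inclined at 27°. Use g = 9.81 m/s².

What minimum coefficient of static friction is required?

At the slip threshold m g sin θ = μ_s m g cos θ, so μ_s,min = tan θ.
μ_s,min = tan 27° = 0.51.

μ_s,min ≈ 0.51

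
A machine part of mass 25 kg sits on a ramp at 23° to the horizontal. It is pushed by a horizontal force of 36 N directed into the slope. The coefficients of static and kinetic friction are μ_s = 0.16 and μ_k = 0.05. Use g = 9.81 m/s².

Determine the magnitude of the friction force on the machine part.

Resolve perpendicular to the incline: N = m g cos θ + P sin θ = 25×9.81×cos 23° + 36×sin 23° = 239.8 N.
Along the incline, the net driving force (taking up-slope positive) is P cos θ − m g sin θ = 33.14 − 95.83 = -62.69 N, so equilibrium requires friction f = 62.69 N (up-slope).
The limit of static friction is μ_s N = 38.37 N.
|f_req| = 62.69 > 38.37 N → the machine part slides down the incline; f = μ_k N = 0.05 × 239.8 = 12 N.

f ≈ 12 N (up the incline)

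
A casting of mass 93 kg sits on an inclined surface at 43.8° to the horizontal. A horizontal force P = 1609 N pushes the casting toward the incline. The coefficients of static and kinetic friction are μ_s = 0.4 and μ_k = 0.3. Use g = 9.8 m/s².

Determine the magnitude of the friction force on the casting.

f ≈ 530 N (down the incline)

Resolve perpendicular to the incline: N = m g cos θ + P sin θ = 93×9.8×cos 43.8° + 1609×sin 43.8° = 1771 N.
Along the incline, the net driving force (taking up-slope positive) is P cos θ − m g sin θ = 1161 − 630.8 = 530.5 N, so equilibrium requires friction f = -530.5 N (down-slope).
Maximum static friction: μ_s N = 0.4 × 1771 = 708.6 N.
|f_req| = 530.5 ≤ 708.6 N → the casting is in equilibrium; friction equals the required value.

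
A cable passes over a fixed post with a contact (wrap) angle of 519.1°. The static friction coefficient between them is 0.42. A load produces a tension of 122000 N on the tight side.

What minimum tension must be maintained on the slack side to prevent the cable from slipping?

T_min ≈ 2720 N

Capstan equation at impending slip: T_tight/T_slack = e^{μβ}.
β = 519.1° = 9.06 rad; e^{μβ} = e^{0.42×9.06} = 44.93.
T_slack = T_tight / e^{μβ} = 122000 / 44.93 = 2720 N.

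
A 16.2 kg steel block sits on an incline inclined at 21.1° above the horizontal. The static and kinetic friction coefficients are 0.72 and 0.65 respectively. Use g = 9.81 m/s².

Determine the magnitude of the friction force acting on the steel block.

Perpendicular to the surface, N = m g cos θ = 16.2·9.81·cos 21.1° = 148.3 N.
Along the slope the weight component is m g sin θ = 57.21 N; friction must supply exactly this, acting up-slope.
Static friction can supply at most μ_s N = 106.8 N.
Since |57.21| ≤ 106.8 N, static friction is sufficient; f equals the required value, not μ_s N.

f ≈ 57.2 N (up the incline)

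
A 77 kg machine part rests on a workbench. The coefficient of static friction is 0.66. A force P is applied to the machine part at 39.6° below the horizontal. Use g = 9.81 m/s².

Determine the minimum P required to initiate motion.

P ≈ 1430 N

N = m g + P sin α (the push presses the machine part into the workbench).
At impending slip, P cos α = μ_s N = μ_s (m g + P sin α).
Solving: P (cos α − μ_s sin α) = μ_s m g → P = 0.66×755/(cos 39.6° − 0.66 sin 39.6°) = 499/0.3498 = 1430 N.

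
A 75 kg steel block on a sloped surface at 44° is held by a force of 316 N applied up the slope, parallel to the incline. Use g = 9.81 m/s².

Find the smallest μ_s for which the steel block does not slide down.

N = m g cos θ = 529.3 N.
Friction must make up the shortfall along the incline: f = m g sin θ − P = 511.1 − 316 = 195.1 N.
At the threshold f = μ_s N, so μ_s,min = 195.1/529.3 = 0.369.

μ_s,min ≈ 0.369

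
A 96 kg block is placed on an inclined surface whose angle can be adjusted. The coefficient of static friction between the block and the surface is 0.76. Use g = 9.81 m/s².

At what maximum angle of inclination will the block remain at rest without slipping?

At the slip threshold, m g sin θ = μ_s · m g cos θ, so tan θ = μ_s.
θ_max = arctan(0.76) = 37.2°.

θ_max ≈ 37.2°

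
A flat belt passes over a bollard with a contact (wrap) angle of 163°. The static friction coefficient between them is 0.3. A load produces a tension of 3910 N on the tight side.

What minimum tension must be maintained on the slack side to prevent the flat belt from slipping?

T_min ≈ 1670 N

Capstan equation at impending slip: T_tight/T_slack = e^{μβ}.
β = 163° = 2.845 rad; e^{μβ} = e^{0.3×2.845} = 2.348.
T_slack = T_tight / e^{μβ} = 3910 / 2.348 = 1670 N.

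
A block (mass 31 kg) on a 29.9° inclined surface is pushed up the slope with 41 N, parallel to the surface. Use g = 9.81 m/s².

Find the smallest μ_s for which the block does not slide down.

μ_s,min ≈ 0.42

N = m g cos θ = 263.6 N.
Friction must make up the shortfall along the incline: f = m g sin θ − P = 151.6 − 41 = 110.6 N.
At the threshold f = μ_s N, so μ_s,min = 110.6/263.6 = 0.42.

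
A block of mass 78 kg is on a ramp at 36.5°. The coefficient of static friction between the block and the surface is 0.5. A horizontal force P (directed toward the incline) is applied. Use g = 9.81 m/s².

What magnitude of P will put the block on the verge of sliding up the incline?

P ≈ 1510 N

At impending motion up the slope, friction acts down-slope at its limit: f = μ_s N.
Perpendicular to the incline: N = m g cos θ + P sin θ.
Along the incline: P cos θ = m g sin θ + μ_s N = m g sin θ + μ_s (m g cos θ + P sin θ).
Solving, P (cos θ − μ_s sin θ) = m g (sin θ + μ_s cos θ), so P = 78×9.81×(sin 36.5° + 0.5 cos 36.5°)/(cos 36.5° − 0.5 sin 36.5°) = 765×0.9968/0.5064 = 1510 N.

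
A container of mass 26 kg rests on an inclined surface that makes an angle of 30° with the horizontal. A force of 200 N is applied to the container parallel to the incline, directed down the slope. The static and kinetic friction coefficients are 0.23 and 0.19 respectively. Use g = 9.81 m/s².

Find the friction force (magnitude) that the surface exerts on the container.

f ≈ 42 N (up the incline)

Perpendicular to the surface, N = m g cos θ = 26·9.81·cos 30° = 220.9 N.
For equilibrium along the incline the friction force must supply f = m g sin θ + P = 127.5 + 200 = 327.5 N (positive meaning up-slope).
Static friction can supply at most μ_s N = 50.8 N.
Since |327.5| > 50.8 N, static friction cannot hold it; the container slides down the incline and kinetic friction applies: f = μ_k N = 0.19 × 220.9 = 42 N.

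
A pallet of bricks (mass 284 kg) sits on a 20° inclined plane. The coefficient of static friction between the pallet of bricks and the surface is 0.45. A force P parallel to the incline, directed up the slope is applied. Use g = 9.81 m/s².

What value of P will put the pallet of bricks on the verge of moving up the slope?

At impending motion up the slope, friction acts down-slope at its limit: f = μ_s N.
P is parallel to the surface, so N = m g cos θ = 2620 N.
Along the incline: P = m g sin θ + μ_s N = 953 + 0.45×2620 = 2130 N.

P ≈ 2130 N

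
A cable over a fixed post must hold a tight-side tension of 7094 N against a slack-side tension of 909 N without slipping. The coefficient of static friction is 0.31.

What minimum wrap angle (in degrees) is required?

β_min ≈ 380°

T₂/T₁ = e^{μβ} → β = ln(T₂/T₁)/μ.
β = ln(7094/909)/0.31 = 2.055/0.31 = 6.628 rad.
In degrees: β = 6.628 × 180/π = 380°.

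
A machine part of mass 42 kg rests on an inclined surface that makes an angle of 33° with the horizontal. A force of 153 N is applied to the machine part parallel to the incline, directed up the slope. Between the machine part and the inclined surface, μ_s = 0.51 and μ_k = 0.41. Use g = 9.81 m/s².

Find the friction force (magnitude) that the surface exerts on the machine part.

f ≈ 71.4 N (up the incline)

The normal reaction is N = m g cos θ = 345.5 N.
For equilibrium along the incline the friction force must supply f = m g sin θ − P = 224.4 − 153 = 71.4 N (positive meaning up-slope).
Maximum static friction available: μ_s N = 0.51 × 345.5 = 176.2 N.
Since |71.4| ≤ 176.2 N, no slip — friction simply equals what equilibrium demands.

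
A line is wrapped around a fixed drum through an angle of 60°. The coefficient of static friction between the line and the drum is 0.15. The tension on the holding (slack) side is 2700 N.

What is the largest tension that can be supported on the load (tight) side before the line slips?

T_max ≈ 3160 N

At impending slip the capstan equation gives T₂/T₁ = e^{μβ} with β in radians.
β = 60° × π/180 = 1.047 rad.
e^{μβ} = e^{0.15×1.047} = 1.17.
T₂ = T₁ · e^{μβ} = 2700 × 1.17 = 3160 N.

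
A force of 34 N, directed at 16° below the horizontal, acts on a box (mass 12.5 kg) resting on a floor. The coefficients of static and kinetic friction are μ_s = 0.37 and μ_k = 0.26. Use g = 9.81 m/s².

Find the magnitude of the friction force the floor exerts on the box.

f ≈ 32.7 N

The vertical component of P adds to the normal force: N = m g + P sin α = 122.6 + 9.372 = 132 N.
Horizontally, friction must balance P cos α = 32.68 N.
The static-friction limit is μ_s N = 48.84 N.
32.68 ≤ 48.84 N → static; friction equals the required 32.7 N.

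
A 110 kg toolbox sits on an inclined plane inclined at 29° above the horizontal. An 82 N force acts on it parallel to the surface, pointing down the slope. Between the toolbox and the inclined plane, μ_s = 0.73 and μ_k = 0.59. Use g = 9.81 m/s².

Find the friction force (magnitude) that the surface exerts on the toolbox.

f ≈ 605 N (up the incline)

Normal force: N = m g cos θ = 110 × 9.81 × cos 29° = 943.8 N.
For equilibrium along the incline the friction force must supply f = m g sin θ + P = 523.2 + 82 = 605.2 N (positive meaning up-slope).
Static friction can supply at most μ_s N = 689 N.
Since |605.2| ≤ 689 N, the toolbox remains in static equilibrium and friction takes exactly the required value.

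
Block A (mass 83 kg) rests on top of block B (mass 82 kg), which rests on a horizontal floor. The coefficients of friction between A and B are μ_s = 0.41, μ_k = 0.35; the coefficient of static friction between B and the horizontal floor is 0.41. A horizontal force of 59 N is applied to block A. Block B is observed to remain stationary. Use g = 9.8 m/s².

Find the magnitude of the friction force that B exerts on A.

f ≈ 59 N

The normal force B exerts on A is simply A's weight, N₁ = 813.4 N.
Maximum static friction on A from B: μ_s N₁ = 0.41×813.4 = 333.5 N.
Since P = 59 N ≤ 333.5 N, A does not slip on B; friction on A equals P = 59 N.
By Newton's third law B feels 59 N forward from A. With B stationary, the floor's static friction on B balances it: f₂ = 59 N (well within μ_s(m_A+m_B)g = 663 N).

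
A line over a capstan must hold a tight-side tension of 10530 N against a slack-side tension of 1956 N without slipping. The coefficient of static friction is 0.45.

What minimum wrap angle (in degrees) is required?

T₂/T₁ = e^{μβ} → β = ln(T₂/T₁)/μ.
β = ln(10530/1956)/0.45 = 1.683/0.45 = 3.741 rad.
In degrees: β = 3.741 × 180/π = 214°.

β_min ≈ 214°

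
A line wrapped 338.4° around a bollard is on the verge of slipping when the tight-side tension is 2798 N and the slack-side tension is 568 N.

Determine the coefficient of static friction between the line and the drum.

T₂/T₁ = e^{μβ} → μ = ln(T₂/T₁)/β.
β = 338.4° = 5.906 rad.
μ = ln(2798/568)/5.906 = ln(4.926)/5.906 = 0.27.

μ ≈ 0.27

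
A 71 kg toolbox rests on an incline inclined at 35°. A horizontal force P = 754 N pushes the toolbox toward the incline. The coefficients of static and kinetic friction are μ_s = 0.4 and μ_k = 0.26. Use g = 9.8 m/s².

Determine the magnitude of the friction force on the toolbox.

f ≈ 219 N (down the incline)

Resolve perpendicular to the incline: N = m g cos θ + P sin θ = 71×9.8×cos 35° + 754×sin 35° = 1002 N.
Along the incline, the net driving force (taking up-slope positive) is P cos θ − m g sin θ = 617.6 − 399.1 = 218.5 N, so equilibrium requires friction f = -218.5 N (down-slope).
Maximum static friction: μ_s N = 0.4 × 1002 = 401 N.
Since 218.5 N is within the 401 N limit, the toolbox stays put and friction is exactly 219 N.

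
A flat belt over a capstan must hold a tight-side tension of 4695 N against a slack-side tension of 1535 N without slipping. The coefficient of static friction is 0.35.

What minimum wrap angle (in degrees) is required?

T₂/T₁ = e^{μβ} → β = ln(T₂/T₁)/μ.
β = ln(4695/1535)/0.35 = 1.118/0.35 = 3.194 rad.
In degrees: β = 3.194 × 180/π = 183°.

β_min ≈ 183°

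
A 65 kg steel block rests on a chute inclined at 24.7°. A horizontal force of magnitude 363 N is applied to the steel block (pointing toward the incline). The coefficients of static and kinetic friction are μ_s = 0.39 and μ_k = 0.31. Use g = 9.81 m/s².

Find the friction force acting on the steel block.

The horizontal push has a component P sin θ into the surface, so N = m g cos θ + P sin θ = 579.3 + 151.7 = 731 N.
Parallel to the incline: P cos θ − m g sin θ = 329.8 − 266.5 = 63.34 N; the friction needed to balance this is 63.34 N acting down the slope.
The limit of static friction is μ_s N = 285.1 N.
Since 63.34 N is within the 285.1 N limit, the steel block stays put and friction is exactly 63.3 N.

f ≈ 63.3 N (down the incline)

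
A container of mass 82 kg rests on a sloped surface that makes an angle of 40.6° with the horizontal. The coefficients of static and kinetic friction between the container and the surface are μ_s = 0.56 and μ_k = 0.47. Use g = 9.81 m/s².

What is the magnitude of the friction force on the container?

f ≈ 287 N (up the incline)

The normal reaction is N = m g cos θ = 610.8 N.
Along the slope the weight component is m g sin θ = 523.5 N; friction must supply exactly this, acting up-slope.
Maximum static friction available: μ_s N = 0.56 × 610.8 = 342 N.
|523.5| exceeds 342 N, so the container slips down-slope; friction is kinetic, f = μ_k N = 0.47×610.8 = 287 N.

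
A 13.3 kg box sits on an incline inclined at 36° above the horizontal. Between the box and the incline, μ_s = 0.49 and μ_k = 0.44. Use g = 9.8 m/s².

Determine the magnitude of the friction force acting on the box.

f ≈ 46.4 N (up the incline)

The normal reaction is N = m g cos θ = 105.4 N.
Along the slope the weight component is m g sin θ = 76.61 N; friction must supply exactly this, acting up-slope.
Maximum static friction available: μ_s N = 0.49 × 105.4 = 51.67 N.
|76.61| exceeds 51.67 N, so the box slips down-slope; friction is kinetic, f = μ_k N = 0.44×105.4 = 46.4 N.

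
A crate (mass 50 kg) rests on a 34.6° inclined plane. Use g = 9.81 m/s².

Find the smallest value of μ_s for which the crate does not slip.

μ_s,min ≈ 0.69

At the slip threshold m g sin θ = μ_s m g cos θ, so μ_s,min = tan θ.
μ_s,min = tan 34.6° = 0.69.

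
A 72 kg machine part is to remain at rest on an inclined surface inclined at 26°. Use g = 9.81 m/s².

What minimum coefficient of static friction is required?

At the slip threshold m g sin θ = μ_s m g cos θ, so μ_s,min = tan θ.
μ_s,min = tan 26° = 0.488.

μ_s,min ≈ 0.488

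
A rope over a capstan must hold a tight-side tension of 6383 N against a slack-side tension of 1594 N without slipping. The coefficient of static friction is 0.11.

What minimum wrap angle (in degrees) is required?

β_min ≈ 723°

T₂/T₁ = e^{μβ} → β = ln(T₂/T₁)/μ.
β = ln(6383/1594)/0.11 = 1.387/0.11 = 12.61 rad.
In degrees: β = 12.61 × 180/π = 723°.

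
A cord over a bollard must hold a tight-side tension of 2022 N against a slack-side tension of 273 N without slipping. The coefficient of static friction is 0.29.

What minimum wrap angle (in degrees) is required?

T₂/T₁ = e^{μβ} → β = ln(T₂/T₁)/μ.
β = ln(2022/273)/0.29 = 2.002/0.29 = 6.905 rad.
In degrees: β = 6.905 × 180/π = 396°.

β_min ≈ 396°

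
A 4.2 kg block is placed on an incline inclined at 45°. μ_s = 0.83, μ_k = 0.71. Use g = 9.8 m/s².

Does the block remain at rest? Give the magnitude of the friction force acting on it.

N = m g cos θ = 29.1 N.
Down-slope weight component: m g sin θ = 29.1 N.
μ_s N = 24.2 N.
29.1 > 24.2 N, so it slides; kinetic friction f = μ_k N = 0.71×29.1 = 20.7 N.

f ≈ 20.7 N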